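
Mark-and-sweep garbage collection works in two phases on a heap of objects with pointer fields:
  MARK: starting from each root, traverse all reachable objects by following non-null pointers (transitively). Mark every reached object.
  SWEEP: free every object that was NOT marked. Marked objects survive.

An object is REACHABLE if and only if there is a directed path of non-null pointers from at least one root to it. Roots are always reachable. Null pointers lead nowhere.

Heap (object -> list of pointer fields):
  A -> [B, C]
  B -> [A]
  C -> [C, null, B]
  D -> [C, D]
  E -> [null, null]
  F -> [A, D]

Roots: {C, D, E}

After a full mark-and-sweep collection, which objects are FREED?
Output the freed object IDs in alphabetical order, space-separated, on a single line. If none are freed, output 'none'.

Roots: C D E
Mark C: refs=C null B, marked=C
Mark D: refs=C D, marked=C D
Mark E: refs=null null, marked=C D E
Mark B: refs=A, marked=B C D E
Mark A: refs=B C, marked=A B C D E
Unmarked (collected): F

Answer: F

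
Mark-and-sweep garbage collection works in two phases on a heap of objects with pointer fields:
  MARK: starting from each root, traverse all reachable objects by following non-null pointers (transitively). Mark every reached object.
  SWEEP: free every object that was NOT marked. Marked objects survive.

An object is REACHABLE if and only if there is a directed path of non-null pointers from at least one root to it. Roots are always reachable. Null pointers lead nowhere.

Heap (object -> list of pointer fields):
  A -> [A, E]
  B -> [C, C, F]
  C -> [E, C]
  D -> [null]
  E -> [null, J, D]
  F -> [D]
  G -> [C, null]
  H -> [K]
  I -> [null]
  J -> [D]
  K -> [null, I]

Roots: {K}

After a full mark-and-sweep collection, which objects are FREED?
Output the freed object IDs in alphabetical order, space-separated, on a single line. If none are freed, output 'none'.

Roots: K
Mark K: refs=null I, marked=K
Mark I: refs=null, marked=I K
Unmarked (collected): A B C D E F G H J

Answer: A B C D E F G H J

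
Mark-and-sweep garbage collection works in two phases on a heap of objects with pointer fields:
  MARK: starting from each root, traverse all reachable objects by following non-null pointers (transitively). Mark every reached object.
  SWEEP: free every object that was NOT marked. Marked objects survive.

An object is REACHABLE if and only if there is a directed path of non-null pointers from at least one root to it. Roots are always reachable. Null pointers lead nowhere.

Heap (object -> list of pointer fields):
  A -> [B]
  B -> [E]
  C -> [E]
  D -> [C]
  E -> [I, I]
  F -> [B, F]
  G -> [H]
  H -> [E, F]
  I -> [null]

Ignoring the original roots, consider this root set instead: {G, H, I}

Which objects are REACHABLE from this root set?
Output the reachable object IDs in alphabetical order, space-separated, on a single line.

Answer: B E F G H I

Derivation:
Roots: G H I
Mark G: refs=H, marked=G
Mark H: refs=E F, marked=G H
Mark I: refs=null, marked=G H I
Mark E: refs=I I, marked=E G H I
Mark F: refs=B F, marked=E F G H I
Mark B: refs=E, marked=B E F G H I
Unmarked (collected): A C D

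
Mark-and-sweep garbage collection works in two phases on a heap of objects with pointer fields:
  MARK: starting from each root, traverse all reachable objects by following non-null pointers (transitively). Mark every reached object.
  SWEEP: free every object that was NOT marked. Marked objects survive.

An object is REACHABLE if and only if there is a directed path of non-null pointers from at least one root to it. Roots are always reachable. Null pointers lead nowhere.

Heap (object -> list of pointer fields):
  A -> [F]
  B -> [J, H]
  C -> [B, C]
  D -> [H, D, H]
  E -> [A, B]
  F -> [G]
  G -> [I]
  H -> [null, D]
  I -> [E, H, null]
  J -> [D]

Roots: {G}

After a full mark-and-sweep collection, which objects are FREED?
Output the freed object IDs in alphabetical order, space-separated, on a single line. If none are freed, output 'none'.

Answer: C

Derivation:
Roots: G
Mark G: refs=I, marked=G
Mark I: refs=E H null, marked=G I
Mark E: refs=A B, marked=E G I
Mark H: refs=null D, marked=E G H I
Mark A: refs=F, marked=A E G H I
Mark B: refs=J H, marked=A B E G H I
Mark D: refs=H D H, marked=A B D E G H I
Mark F: refs=G, marked=A B D E F G H I
Mark J: refs=D, marked=A B D E F G H I J
Unmarked (collected): C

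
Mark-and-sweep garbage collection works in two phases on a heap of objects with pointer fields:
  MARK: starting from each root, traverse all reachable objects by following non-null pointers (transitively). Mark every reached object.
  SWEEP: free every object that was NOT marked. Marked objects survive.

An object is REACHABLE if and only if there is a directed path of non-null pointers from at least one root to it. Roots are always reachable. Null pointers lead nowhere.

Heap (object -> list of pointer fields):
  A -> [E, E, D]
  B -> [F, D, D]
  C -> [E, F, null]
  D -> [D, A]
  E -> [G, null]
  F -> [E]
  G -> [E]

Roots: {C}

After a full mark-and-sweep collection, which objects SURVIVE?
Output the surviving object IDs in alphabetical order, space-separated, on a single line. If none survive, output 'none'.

Roots: C
Mark C: refs=E F null, marked=C
Mark E: refs=G null, marked=C E
Mark F: refs=E, marked=C E F
Mark G: refs=E, marked=C E F G
Unmarked (collected): A B D

Answer: C E F G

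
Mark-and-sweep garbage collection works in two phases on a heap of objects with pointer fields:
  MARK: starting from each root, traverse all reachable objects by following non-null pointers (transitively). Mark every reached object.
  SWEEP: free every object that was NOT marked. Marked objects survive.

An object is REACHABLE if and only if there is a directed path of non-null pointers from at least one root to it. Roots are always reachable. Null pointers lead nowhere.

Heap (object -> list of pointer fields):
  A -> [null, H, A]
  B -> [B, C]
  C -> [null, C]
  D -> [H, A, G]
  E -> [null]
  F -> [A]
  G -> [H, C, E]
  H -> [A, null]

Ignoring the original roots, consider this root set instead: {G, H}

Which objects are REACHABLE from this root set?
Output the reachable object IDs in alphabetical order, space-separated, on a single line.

Answer: A C E G H

Derivation:
Roots: G H
Mark G: refs=H C E, marked=G
Mark H: refs=A null, marked=G H
Mark C: refs=null C, marked=C G H
Mark E: refs=null, marked=C E G H
Mark A: refs=null H A, marked=A C E G H
Unmarked (collected): B D F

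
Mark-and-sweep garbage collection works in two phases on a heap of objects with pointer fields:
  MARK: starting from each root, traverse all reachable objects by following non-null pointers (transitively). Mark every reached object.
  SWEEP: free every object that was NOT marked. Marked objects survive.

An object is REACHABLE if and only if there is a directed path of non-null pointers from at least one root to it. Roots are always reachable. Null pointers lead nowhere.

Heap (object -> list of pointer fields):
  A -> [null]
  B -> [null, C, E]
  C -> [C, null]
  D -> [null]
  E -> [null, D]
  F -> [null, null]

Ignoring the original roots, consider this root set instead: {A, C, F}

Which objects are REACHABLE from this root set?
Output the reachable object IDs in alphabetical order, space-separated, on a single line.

Roots: A C F
Mark A: refs=null, marked=A
Mark C: refs=C null, marked=A C
Mark F: refs=null null, marked=A C F
Unmarked (collected): B D E

Answer: A C F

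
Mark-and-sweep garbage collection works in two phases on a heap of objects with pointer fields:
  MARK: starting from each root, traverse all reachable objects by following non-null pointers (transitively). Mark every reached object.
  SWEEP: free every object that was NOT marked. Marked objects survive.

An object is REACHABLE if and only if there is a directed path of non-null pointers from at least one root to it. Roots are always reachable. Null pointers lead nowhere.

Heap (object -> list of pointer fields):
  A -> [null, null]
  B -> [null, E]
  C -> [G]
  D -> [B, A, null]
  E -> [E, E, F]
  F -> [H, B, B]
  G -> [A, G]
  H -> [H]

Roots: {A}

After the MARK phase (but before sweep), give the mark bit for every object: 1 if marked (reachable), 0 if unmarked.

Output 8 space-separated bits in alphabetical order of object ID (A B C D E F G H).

Answer: 1 0 0 0 0 0 0 0

Derivation:
Roots: A
Mark A: refs=null null, marked=A
Unmarked (collected): B C D E F G H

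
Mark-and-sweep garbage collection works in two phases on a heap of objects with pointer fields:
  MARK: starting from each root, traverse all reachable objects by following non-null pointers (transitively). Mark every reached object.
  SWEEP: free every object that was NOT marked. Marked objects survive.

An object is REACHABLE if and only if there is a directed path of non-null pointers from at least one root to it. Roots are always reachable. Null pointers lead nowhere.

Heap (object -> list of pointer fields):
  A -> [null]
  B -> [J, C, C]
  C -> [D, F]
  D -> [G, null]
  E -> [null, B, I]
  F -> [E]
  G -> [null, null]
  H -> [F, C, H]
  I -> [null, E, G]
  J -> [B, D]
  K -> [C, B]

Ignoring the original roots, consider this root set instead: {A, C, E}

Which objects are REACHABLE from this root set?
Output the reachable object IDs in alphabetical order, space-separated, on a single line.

Roots: A C E
Mark A: refs=null, marked=A
Mark C: refs=D F, marked=A C
Mark E: refs=null B I, marked=A C E
Mark D: refs=G null, marked=A C D E
Mark F: refs=E, marked=A C D E F
Mark B: refs=J C C, marked=A B C D E F
Mark I: refs=null E G, marked=A B C D E F I
Mark G: refs=null null, marked=A B C D E F G I
Mark J: refs=B D, marked=A B C D E F G I J
Unmarked (collected): H K

Answer: A B C D E F G I J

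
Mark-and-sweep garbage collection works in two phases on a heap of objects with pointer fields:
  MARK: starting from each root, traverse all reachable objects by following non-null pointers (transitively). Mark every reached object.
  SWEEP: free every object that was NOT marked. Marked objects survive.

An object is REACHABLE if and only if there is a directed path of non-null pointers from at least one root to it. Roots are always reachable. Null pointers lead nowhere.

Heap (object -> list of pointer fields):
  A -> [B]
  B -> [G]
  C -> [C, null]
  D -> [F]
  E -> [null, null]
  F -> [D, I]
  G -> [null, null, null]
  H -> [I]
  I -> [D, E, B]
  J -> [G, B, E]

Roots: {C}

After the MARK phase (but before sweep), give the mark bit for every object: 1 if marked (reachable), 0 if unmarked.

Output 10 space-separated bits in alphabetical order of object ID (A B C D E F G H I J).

Answer: 0 0 1 0 0 0 0 0 0 0

Derivation:
Roots: C
Mark C: refs=C null, marked=C
Unmarked (collected): A B D E F G H I J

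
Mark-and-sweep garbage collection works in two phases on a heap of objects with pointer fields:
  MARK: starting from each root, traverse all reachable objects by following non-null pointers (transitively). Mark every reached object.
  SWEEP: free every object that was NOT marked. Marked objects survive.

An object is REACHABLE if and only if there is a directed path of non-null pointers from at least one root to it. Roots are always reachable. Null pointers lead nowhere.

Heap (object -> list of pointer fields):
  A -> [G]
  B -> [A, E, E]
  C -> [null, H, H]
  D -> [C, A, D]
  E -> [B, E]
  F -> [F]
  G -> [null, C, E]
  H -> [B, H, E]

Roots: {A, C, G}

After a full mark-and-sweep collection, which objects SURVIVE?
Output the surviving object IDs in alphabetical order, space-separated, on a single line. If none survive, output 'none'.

Roots: A C G
Mark A: refs=G, marked=A
Mark C: refs=null H H, marked=A C
Mark G: refs=null C E, marked=A C G
Mark H: refs=B H E, marked=A C G H
Mark E: refs=B E, marked=A C E G H
Mark B: refs=A E E, marked=A B C E G H
Unmarked (collected): D F

Answer: A B C E G H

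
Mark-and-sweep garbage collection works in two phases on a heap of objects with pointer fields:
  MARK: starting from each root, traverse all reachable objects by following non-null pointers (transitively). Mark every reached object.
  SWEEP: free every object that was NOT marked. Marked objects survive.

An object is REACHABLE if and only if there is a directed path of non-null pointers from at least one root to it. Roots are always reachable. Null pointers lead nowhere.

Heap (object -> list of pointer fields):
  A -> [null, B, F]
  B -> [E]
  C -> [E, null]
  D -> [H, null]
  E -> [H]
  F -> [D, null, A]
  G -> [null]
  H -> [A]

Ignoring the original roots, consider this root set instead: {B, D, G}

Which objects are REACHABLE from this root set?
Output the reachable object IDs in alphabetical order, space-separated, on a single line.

Roots: B D G
Mark B: refs=E, marked=B
Mark D: refs=H null, marked=B D
Mark G: refs=null, marked=B D G
Mark E: refs=H, marked=B D E G
Mark H: refs=A, marked=B D E G H
Mark A: refs=null B F, marked=A B D E G H
Mark F: refs=D null A, marked=A B D E F G H
Unmarked (collected): C

Answer: A B D E F G H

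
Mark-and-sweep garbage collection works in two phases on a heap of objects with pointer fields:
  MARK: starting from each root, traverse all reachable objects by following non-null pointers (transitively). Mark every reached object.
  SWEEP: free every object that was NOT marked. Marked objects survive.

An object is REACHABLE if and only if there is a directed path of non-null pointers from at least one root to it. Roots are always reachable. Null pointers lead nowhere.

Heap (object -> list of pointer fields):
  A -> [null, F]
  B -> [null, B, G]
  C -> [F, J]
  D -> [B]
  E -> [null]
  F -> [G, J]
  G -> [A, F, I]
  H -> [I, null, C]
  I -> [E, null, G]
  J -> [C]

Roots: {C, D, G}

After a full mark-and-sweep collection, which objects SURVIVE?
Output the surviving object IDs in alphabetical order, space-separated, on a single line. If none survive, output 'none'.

Roots: C D G
Mark C: refs=F J, marked=C
Mark D: refs=B, marked=C D
Mark G: refs=A F I, marked=C D G
Mark F: refs=G J, marked=C D F G
Mark J: refs=C, marked=C D F G J
Mark B: refs=null B G, marked=B C D F G J
Mark A: refs=null F, marked=A B C D F G J
Mark I: refs=E null G, marked=A B C D F G I J
Mark E: refs=null, marked=A B C D E F G I J
Unmarked (collected): H

Answer: A B C D E F G I J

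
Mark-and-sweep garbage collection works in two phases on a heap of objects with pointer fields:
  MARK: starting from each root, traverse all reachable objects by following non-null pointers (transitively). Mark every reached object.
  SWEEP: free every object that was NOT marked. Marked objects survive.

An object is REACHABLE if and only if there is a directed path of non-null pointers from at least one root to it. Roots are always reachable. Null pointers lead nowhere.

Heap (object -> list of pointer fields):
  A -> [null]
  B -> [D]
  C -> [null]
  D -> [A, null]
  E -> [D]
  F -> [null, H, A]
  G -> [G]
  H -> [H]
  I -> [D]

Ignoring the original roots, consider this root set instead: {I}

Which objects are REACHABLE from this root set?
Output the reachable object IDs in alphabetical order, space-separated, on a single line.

Answer: A D I

Derivation:
Roots: I
Mark I: refs=D, marked=I
Mark D: refs=A null, marked=D I
Mark A: refs=null, marked=A D I
Unmarked (collected): B C E F G H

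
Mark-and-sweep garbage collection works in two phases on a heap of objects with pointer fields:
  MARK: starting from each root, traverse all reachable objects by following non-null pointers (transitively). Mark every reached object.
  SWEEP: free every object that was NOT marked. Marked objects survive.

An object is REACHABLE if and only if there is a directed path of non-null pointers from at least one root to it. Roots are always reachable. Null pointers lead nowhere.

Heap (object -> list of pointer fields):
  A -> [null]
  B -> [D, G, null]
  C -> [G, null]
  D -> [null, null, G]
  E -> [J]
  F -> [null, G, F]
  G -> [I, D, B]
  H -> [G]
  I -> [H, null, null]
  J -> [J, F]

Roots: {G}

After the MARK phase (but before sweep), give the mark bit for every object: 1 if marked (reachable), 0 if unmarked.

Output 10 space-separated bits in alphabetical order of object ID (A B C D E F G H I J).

Answer: 0 1 0 1 0 0 1 1 1 0

Derivation:
Roots: G
Mark G: refs=I D B, marked=G
Mark I: refs=H null null, marked=G I
Mark D: refs=null null G, marked=D G I
Mark B: refs=D G null, marked=B D G I
Mark H: refs=G, marked=B D G H I
Unmarked (collected): A C E F J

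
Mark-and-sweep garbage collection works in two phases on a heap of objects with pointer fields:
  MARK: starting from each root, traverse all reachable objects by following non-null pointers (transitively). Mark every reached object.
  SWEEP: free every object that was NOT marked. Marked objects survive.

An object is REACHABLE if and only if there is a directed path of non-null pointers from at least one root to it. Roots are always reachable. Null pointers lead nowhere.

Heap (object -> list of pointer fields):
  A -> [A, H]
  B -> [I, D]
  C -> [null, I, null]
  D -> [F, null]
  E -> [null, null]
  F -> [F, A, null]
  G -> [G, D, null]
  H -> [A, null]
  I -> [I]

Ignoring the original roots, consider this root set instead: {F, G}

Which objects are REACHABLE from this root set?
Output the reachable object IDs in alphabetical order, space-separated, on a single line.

Answer: A D F G H

Derivation:
Roots: F G
Mark F: refs=F A null, marked=F
Mark G: refs=G D null, marked=F G
Mark A: refs=A H, marked=A F G
Mark D: refs=F null, marked=A D F G
Mark H: refs=A null, marked=A D F G H
Unmarked (collected): B C E I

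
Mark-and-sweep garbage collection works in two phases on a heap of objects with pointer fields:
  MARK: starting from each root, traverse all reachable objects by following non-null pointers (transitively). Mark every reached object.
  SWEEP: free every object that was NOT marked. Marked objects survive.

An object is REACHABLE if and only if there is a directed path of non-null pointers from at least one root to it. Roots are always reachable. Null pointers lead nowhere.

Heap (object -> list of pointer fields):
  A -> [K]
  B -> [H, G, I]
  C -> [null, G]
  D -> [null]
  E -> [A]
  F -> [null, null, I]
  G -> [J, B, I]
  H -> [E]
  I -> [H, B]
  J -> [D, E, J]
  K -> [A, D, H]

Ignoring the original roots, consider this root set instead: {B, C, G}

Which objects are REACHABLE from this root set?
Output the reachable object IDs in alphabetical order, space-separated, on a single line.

Answer: A B C D E G H I J K

Derivation:
Roots: B C G
Mark B: refs=H G I, marked=B
Mark C: refs=null G, marked=B C
Mark G: refs=J B I, marked=B C G
Mark H: refs=E, marked=B C G H
Mark I: refs=H B, marked=B C G H I
Mark J: refs=D E J, marked=B C G H I J
Mark E: refs=A, marked=B C E G H I J
Mark D: refs=null, marked=B C D E G H I J
Mark A: refs=K, marked=A B C D E G H I J
Mark K: refs=A D H, marked=A B C D E G H I J K
Unmarked (collected): F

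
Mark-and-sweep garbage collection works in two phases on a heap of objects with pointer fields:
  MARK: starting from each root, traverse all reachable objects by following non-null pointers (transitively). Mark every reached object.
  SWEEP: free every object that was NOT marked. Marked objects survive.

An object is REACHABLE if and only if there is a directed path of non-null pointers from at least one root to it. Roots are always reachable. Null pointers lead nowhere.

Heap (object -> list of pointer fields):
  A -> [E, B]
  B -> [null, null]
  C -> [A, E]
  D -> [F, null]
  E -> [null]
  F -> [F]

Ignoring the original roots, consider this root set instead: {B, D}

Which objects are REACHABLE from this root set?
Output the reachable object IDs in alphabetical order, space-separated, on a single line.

Roots: B D
Mark B: refs=null null, marked=B
Mark D: refs=F null, marked=B D
Mark F: refs=F, marked=B D F
Unmarked (collected): A C E

Answer: B D F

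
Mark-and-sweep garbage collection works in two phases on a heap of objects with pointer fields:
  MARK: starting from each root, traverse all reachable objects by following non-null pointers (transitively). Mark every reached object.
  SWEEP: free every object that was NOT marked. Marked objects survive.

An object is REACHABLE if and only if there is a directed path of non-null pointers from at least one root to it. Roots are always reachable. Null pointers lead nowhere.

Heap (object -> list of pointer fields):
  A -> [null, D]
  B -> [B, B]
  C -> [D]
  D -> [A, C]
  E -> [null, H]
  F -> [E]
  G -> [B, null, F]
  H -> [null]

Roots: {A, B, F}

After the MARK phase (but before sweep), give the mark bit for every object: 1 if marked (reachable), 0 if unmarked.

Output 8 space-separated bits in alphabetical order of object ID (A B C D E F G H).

Answer: 1 1 1 1 1 1 0 1

Derivation:
Roots: A B F
Mark A: refs=null D, marked=A
Mark B: refs=B B, marked=A B
Mark F: refs=E, marked=A B F
Mark D: refs=A C, marked=A B D F
Mark E: refs=null H, marked=A B D E F
Mark C: refs=D, marked=A B C D E F
Mark H: refs=null, marked=A B C D E F H
Unmarked (collected): G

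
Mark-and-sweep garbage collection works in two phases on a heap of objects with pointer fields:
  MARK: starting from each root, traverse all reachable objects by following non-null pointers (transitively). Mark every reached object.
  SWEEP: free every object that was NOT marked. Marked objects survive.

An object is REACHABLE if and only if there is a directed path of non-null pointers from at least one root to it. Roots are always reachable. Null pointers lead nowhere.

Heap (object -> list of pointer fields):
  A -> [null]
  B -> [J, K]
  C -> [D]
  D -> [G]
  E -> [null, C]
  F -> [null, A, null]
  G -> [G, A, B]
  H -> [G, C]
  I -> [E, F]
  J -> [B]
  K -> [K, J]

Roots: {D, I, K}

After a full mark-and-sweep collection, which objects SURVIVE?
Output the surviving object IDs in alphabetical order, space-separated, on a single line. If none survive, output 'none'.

Roots: D I K
Mark D: refs=G, marked=D
Mark I: refs=E F, marked=D I
Mark K: refs=K J, marked=D I K
Mark G: refs=G A B, marked=D G I K
Mark E: refs=null C, marked=D E G I K
Mark F: refs=null A null, marked=D E F G I K
Mark J: refs=B, marked=D E F G I J K
Mark A: refs=null, marked=A D E F G I J K
Mark B: refs=J K, marked=A B D E F G I J K
Mark C: refs=D, marked=A B C D E F G I J K
Unmarked (collected): H

Answer: A B C D E F G I J K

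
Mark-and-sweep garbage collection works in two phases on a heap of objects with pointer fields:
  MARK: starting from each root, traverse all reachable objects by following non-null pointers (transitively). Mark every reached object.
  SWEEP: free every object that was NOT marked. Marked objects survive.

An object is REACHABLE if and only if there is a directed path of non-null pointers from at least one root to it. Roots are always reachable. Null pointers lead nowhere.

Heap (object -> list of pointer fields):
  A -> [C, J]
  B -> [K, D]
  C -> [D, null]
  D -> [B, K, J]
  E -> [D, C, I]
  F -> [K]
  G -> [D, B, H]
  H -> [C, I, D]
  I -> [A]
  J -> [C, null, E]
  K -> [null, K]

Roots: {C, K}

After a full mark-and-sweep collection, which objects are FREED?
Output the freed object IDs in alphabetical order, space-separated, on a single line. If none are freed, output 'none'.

Answer: F G H

Derivation:
Roots: C K
Mark C: refs=D null, marked=C
Mark K: refs=null K, marked=C K
Mark D: refs=B K J, marked=C D K
Mark B: refs=K D, marked=B C D K
Mark J: refs=C null E, marked=B C D J K
Mark E: refs=D C I, marked=B C D E J K
Mark I: refs=A, marked=B C D E I J K
Mark A: refs=C J, marked=A B C D E I J K
Unmarked (collected): F G H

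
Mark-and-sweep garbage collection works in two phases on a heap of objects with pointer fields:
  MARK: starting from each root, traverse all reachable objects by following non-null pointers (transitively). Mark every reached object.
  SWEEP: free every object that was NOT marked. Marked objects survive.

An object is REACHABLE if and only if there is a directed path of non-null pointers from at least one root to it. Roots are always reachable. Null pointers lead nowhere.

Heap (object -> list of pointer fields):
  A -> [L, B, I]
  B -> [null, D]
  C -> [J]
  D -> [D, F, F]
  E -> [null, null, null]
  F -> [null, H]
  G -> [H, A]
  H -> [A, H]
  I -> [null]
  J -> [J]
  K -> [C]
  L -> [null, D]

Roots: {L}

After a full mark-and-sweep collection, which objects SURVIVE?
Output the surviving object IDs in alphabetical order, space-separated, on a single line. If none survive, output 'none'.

Answer: A B D F H I L

Derivation:
Roots: L
Mark L: refs=null D, marked=L
Mark D: refs=D F F, marked=D L
Mark F: refs=null H, marked=D F L
Mark H: refs=A H, marked=D F H L
Mark A: refs=L B I, marked=A D F H L
Mark B: refs=null D, marked=A B D F H L
Mark I: refs=null, marked=A B D F H I L
Unmarked (collected): C E G J K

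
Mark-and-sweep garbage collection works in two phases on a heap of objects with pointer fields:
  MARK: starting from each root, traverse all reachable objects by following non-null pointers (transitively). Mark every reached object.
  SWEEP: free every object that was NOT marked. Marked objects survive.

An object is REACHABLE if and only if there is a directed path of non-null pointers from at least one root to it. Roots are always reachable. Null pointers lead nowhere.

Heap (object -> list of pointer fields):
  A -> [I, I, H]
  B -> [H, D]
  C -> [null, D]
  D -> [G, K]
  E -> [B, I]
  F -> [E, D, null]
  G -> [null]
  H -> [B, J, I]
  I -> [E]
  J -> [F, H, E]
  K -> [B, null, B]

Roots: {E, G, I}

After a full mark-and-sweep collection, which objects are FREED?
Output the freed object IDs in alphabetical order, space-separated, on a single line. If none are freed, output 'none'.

Answer: A C

Derivation:
Roots: E G I
Mark E: refs=B I, marked=E
Mark G: refs=null, marked=E G
Mark I: refs=E, marked=E G I
Mark B: refs=H D, marked=B E G I
Mark H: refs=B J I, marked=B E G H I
Mark D: refs=G K, marked=B D E G H I
Mark J: refs=F H E, marked=B D E G H I J
Mark K: refs=B null B, marked=B D E G H I J K
Mark F: refs=E D null, marked=B D E F G H I J K
Unmarked (collected): A C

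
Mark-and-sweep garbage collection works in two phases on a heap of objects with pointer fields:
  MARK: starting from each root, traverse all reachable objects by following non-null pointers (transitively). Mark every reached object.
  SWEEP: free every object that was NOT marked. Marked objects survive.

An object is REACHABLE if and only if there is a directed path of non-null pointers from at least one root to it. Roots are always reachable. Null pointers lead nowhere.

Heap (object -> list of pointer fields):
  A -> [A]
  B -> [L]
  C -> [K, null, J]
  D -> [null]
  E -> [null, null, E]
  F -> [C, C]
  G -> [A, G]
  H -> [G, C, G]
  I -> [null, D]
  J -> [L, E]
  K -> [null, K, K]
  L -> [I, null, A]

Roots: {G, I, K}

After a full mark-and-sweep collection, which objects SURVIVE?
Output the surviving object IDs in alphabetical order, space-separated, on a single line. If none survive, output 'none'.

Roots: G I K
Mark G: refs=A G, marked=G
Mark I: refs=null D, marked=G I
Mark K: refs=null K K, marked=G I K
Mark A: refs=A, marked=A G I K
Mark D: refs=null, marked=A D G I K
Unmarked (collected): B C E F H J L

Answer: A D G I K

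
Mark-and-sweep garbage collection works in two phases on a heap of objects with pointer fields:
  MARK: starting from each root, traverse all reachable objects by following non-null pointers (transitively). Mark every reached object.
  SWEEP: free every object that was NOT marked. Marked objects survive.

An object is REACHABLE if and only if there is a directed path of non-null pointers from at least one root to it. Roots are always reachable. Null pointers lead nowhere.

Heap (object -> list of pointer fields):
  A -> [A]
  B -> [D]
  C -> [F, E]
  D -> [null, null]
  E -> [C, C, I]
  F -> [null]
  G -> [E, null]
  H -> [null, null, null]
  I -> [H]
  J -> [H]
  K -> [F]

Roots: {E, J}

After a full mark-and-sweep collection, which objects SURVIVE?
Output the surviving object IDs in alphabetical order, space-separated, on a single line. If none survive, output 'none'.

Answer: C E F H I J

Derivation:
Roots: E J
Mark E: refs=C C I, marked=E
Mark J: refs=H, marked=E J
Mark C: refs=F E, marked=C E J
Mark I: refs=H, marked=C E I J
Mark H: refs=null null null, marked=C E H I J
Mark F: refs=null, marked=C E F H I J
Unmarked (collected): A B D G K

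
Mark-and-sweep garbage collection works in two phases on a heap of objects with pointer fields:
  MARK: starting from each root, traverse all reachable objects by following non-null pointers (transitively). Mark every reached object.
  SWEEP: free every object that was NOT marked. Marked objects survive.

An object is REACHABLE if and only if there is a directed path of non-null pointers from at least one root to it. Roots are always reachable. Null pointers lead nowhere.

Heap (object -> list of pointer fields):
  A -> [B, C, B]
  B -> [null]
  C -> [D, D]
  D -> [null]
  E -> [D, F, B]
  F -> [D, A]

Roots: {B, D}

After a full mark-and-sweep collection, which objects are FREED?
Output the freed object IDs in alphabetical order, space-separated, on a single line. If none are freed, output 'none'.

Roots: B D
Mark B: refs=null, marked=B
Mark D: refs=null, marked=B D
Unmarked (collected): A C E F

Answer: A C E F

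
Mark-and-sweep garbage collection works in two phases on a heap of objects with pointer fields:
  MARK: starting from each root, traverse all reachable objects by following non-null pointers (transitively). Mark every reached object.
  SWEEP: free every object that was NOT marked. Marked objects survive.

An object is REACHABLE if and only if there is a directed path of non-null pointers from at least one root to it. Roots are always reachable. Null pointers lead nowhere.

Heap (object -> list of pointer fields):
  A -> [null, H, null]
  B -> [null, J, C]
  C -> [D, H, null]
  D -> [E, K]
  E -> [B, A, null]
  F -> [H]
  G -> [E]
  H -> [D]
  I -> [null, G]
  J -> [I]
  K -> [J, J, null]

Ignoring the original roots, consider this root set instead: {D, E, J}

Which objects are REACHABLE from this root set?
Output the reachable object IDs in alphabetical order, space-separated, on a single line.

Answer: A B C D E G H I J K

Derivation:
Roots: D E J
Mark D: refs=E K, marked=D
Mark E: refs=B A null, marked=D E
Mark J: refs=I, marked=D E J
Mark K: refs=J J null, marked=D E J K
Mark B: refs=null J C, marked=B D E J K
Mark A: refs=null H null, marked=A B D E J K
Mark I: refs=null G, marked=A B D E I J K
Mark C: refs=D H null, marked=A B C D E I J K
Mark H: refs=D, marked=A B C D E H I J K
Mark G: refs=E, marked=A B C D E G H I J K
Unmarked (collected): F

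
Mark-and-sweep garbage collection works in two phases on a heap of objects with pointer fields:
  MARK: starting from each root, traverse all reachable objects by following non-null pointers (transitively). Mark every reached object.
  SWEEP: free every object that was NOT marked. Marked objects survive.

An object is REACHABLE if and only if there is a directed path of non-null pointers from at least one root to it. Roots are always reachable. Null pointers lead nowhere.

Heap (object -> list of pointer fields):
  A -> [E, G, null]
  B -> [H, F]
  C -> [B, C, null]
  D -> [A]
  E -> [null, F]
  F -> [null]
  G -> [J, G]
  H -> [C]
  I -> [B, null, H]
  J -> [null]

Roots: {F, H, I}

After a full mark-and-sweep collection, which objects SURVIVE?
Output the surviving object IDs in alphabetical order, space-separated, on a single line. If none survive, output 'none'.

Answer: B C F H I

Derivation:
Roots: F H I
Mark F: refs=null, marked=F
Mark H: refs=C, marked=F H
Mark I: refs=B null H, marked=F H I
Mark C: refs=B C null, marked=C F H I
Mark B: refs=H F, marked=B C F H I
Unmarked (collected): A D E G J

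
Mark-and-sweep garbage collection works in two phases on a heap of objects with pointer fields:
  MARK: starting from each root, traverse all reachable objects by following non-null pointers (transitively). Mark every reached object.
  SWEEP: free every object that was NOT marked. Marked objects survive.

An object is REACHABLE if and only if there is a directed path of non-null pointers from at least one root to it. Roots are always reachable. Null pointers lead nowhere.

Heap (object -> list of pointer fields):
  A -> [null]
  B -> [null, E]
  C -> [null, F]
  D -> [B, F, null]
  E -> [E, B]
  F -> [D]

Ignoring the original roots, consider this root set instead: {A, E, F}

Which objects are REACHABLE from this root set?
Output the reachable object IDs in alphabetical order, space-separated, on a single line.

Roots: A E F
Mark A: refs=null, marked=A
Mark E: refs=E B, marked=A E
Mark F: refs=D, marked=A E F
Mark B: refs=null E, marked=A B E F
Mark D: refs=B F null, marked=A B D E F
Unmarked (collected): C

Answer: A B D E F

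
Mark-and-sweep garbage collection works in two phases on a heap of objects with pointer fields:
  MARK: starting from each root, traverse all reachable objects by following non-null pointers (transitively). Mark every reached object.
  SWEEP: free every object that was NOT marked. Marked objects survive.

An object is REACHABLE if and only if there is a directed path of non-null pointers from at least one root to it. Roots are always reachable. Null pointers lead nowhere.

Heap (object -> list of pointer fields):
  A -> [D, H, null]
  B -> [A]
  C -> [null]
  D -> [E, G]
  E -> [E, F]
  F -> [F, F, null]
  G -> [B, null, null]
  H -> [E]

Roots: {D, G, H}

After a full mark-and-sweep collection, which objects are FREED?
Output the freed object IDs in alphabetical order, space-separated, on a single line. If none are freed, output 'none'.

Roots: D G H
Mark D: refs=E G, marked=D
Mark G: refs=B null null, marked=D G
Mark H: refs=E, marked=D G H
Mark E: refs=E F, marked=D E G H
Mark B: refs=A, marked=B D E G H
Mark F: refs=F F null, marked=B D E F G H
Mark A: refs=D H null, marked=A B D E F G H
Unmarked (collected): C

Answer: C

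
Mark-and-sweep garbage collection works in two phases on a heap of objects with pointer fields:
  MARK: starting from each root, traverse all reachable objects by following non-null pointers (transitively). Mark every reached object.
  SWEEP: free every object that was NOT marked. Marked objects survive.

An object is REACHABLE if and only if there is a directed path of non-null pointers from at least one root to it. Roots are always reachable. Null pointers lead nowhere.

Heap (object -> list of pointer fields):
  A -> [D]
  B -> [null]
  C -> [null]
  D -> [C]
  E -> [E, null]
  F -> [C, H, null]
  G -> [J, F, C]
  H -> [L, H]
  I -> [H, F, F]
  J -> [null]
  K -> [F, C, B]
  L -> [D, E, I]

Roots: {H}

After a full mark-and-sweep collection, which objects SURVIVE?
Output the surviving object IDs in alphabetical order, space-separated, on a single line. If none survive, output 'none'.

Roots: H
Mark H: refs=L H, marked=H
Mark L: refs=D E I, marked=H L
Mark D: refs=C, marked=D H L
Mark E: refs=E null, marked=D E H L
Mark I: refs=H F F, marked=D E H I L
Mark C: refs=null, marked=C D E H I L
Mark F: refs=C H null, marked=C D E F H I L
Unmarked (collected): A B G J K

Answer: C D E F H I L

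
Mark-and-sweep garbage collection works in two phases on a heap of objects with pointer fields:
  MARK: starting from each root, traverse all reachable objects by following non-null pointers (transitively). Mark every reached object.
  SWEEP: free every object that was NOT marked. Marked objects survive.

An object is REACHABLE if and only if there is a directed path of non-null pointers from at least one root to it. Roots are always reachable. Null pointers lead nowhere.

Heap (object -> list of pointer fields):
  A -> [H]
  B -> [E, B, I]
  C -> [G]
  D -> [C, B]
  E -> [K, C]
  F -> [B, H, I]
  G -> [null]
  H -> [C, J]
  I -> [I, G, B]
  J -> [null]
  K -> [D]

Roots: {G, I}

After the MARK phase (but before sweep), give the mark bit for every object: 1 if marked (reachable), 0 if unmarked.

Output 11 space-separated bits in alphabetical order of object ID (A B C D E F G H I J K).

Roots: G I
Mark G: refs=null, marked=G
Mark I: refs=I G B, marked=G I
Mark B: refs=E B I, marked=B G I
Mark E: refs=K C, marked=B E G I
Mark K: refs=D, marked=B E G I K
Mark C: refs=G, marked=B C E G I K
Mark D: refs=C B, marked=B C D E G I K
Unmarked (collected): A F H J

Answer: 0 1 1 1 1 0 1 0 1 0 1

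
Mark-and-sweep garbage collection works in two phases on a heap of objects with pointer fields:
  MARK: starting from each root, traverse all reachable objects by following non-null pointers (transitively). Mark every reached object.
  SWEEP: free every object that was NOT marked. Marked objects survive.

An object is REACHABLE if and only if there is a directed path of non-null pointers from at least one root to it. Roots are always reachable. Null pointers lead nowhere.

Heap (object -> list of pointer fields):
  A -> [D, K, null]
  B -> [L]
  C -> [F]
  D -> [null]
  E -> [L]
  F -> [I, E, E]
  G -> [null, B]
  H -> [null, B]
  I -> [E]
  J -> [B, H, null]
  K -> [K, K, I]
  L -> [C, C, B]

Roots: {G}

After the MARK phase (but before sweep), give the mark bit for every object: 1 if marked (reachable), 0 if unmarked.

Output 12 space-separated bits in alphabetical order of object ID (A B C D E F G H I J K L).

Roots: G
Mark G: refs=null B, marked=G
Mark B: refs=L, marked=B G
Mark L: refs=C C B, marked=B G L
Mark C: refs=F, marked=B C G L
Mark F: refs=I E E, marked=B C F G L
Mark I: refs=E, marked=B C F G I L
Mark E: refs=L, marked=B C E F G I L
Unmarked (collected): A D H J K

Answer: 0 1 1 0 1 1 1 0 1 0 0 1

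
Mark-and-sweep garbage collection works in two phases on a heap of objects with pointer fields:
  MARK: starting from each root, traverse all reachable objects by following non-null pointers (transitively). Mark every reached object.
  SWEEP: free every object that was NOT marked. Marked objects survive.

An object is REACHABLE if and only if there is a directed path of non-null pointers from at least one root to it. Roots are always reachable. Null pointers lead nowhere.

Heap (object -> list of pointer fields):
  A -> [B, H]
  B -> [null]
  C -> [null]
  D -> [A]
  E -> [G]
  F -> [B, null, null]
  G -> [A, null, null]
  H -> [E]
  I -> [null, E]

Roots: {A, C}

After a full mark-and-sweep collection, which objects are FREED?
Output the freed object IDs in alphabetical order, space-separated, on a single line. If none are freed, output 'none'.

Roots: A C
Mark A: refs=B H, marked=A
Mark C: refs=null, marked=A C
Mark B: refs=null, marked=A B C
Mark H: refs=E, marked=A B C H
Mark E: refs=G, marked=A B C E H
Mark G: refs=A null null, marked=A B C E G H
Unmarked (collected): D F I

Answer: D F I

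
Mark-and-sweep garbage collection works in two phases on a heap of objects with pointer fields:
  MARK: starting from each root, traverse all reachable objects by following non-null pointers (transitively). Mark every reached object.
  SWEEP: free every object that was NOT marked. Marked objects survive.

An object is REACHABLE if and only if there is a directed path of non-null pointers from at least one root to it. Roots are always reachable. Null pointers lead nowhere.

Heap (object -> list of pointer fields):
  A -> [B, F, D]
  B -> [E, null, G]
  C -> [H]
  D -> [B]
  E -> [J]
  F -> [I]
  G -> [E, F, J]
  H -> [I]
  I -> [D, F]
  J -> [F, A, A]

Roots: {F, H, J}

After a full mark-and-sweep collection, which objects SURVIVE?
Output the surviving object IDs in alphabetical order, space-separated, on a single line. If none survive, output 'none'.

Answer: A B D E F G H I J

Derivation:
Roots: F H J
Mark F: refs=I, marked=F
Mark H: refs=I, marked=F H
Mark J: refs=F A A, marked=F H J
Mark I: refs=D F, marked=F H I J
Mark A: refs=B F D, marked=A F H I J
Mark D: refs=B, marked=A D F H I J
Mark B: refs=E null G, marked=A B D F H I J
Mark E: refs=J, marked=A B D E F H I J
Mark G: refs=E F J, marked=A B D E F G H I J
Unmarked (collected): C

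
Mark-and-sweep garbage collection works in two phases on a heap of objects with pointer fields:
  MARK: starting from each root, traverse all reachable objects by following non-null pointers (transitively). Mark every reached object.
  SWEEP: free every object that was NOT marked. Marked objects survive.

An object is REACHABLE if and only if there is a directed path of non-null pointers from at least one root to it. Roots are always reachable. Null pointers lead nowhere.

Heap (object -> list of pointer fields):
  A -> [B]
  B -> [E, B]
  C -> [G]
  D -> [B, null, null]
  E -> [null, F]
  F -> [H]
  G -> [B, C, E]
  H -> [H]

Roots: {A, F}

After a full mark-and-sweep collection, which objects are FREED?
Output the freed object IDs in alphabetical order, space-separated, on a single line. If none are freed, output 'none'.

Answer: C D G

Derivation:
Roots: A F
Mark A: refs=B, marked=A
Mark F: refs=H, marked=A F
Mark B: refs=E B, marked=A B F
Mark H: refs=H, marked=A B F H
Mark E: refs=null F, marked=A B E F H
Unmarked (collected): C D G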